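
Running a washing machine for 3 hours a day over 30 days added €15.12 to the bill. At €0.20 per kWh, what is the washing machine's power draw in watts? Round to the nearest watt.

Energy = €15.12 ÷ €0.20/kWh = 75.6 kWh
Runtime = 3 h/day × 30 days = 90 h
Power = 75.6 kWh ÷ 90 h = 0.84 kW = 840 W

840 W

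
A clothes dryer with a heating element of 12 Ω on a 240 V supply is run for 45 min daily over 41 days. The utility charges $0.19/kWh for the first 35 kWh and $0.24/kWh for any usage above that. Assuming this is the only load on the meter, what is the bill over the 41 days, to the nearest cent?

$33.67

Power = V²/R = 240²/12 = 4800 W = 4.8 kW
Runtime = 45 min × 41 = 1845 min = 30.75 h
Energy = 4.8 kW × 30.75 h = 147.6 kWh
Tier 1 (0–35 kWh): 35 × $0.19 = $6.65
Above 35 kWh: 112.6 × $0.24 = $27.024
Bill = $33.67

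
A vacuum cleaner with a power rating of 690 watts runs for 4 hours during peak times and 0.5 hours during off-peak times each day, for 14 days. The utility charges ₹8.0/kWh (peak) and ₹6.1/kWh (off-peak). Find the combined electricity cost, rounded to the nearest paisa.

₹338.58

Peak energy = 0.69 kW × 4 h × 14 = 38.64 kWh
Off-peak energy = 0.69 kW × 0.5 h × 14 = 4.83 kWh
Cost = 38.64 × ₹8.0 + 4.83 × ₹6.1 = ₹309.12 + ₹29.463 = ₹338.58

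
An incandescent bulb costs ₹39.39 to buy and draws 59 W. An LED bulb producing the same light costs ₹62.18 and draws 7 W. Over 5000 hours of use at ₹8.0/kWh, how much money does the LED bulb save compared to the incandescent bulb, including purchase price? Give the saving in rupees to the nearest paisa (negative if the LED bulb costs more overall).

₹2057.21

incandescent bulb: ₹39.39 + (59/1000) kW × 5000 h × ₹8.0 = ₹39.39 + ₹2360 = ₹2399.39
LED bulb: ₹62.18 + (7/1000) kW × 5000 h × ₹8.0 = ₹62.18 + ₹280 = ₹342.18
Saving = ₹2399.39 − ₹342.18 = ₹2057.21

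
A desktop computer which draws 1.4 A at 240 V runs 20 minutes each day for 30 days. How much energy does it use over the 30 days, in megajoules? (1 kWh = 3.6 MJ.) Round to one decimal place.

12.1 MJ

Power = 1.4 A × 240 V = 336 W = 0.336 kW
Runtime = 20 min × 30 = 600 min = 10 h
Energy = 0.336 kW × 10 h = 3.36 kWh
= 3.36 × 3.6 MJ = 12.1 MJ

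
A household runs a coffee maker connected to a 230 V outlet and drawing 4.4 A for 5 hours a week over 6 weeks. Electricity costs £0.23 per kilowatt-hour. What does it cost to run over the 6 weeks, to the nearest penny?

£6.98

Power = 4.4 A × 230 V = 1012 W = 1.012 kW
Runtime = 5 h/week × 6 weeks = 30 h
Energy = 1.012 kW × 30 h = 30.36 kWh
Cost = 30.36 kWh × £0.23/kWh = £6.98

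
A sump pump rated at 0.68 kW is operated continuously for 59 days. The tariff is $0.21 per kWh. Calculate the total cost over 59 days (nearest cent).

Runtime = 24 h × 59 = 1416 h
Energy = 0.68 kW × 1416 h = 962.88 kWh
Cost = 962.88 kWh × $0.21/kWh = $202.20

$202.20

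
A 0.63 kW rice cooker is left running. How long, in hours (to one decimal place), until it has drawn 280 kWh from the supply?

Hours = 280 kWh ÷ 0.63 kW = 444.4 h

444.4 h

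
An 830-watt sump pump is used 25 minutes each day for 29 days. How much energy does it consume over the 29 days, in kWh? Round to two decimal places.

10.03 kWh

Runtime = 25 min × 29 = 725 min = 12.083333… h
Energy = 0.83 kW × 12.083333… h = 10.029166… kWh ≈ 10.03 kWh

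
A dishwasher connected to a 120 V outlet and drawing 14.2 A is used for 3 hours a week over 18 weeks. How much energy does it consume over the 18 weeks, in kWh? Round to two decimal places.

Power = 14.2 A × 120 V = 1704 W = 1.704 kW
Runtime = 3 h/week × 18 weeks = 54 h
Energy = 1.704 kW × 54 h = 92.016 kWh ≈ 92.02 kWh

92.02 kWh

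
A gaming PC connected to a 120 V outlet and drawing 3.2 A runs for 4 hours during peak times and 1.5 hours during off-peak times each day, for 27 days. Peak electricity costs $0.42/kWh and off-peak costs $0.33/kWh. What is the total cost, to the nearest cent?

Power = 3.2 A × 120 V = 384 W = 0.384 kW
Peak energy = 0.384 kW × 4 h × 27 = 41.472 kWh
Off-peak energy = 0.384 kW × 1.5 h × 27 = 15.552 kWh
Cost = 41.472 × $0.42 + 15.552 × $0.33 = $17.41824 + $5.13216 = $22.55

$22.55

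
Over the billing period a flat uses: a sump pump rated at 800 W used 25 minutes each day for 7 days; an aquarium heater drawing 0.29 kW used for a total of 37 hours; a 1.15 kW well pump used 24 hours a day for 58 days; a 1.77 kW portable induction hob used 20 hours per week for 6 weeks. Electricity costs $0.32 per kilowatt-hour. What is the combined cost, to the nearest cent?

$584.40

sump pump: Runtime = 25 min × 7 = 175 min = 2.916666… h
sump pump: 0.8 kW × 2.916666… h = 2.333333… kWh
aquarium heater: 0.29 kW × 37 h = 10.73 kWh
well pump: Runtime = 24 h × 58 = 1392 h
well pump: 1.15 kW × 1392 h = 1600.8 kWh
portable induction hob: Runtime = 20 h/week × 6 weeks = 120 h
portable induction hob: 1.77 kW × 120 h = 212.4 kWh
Total energy = 1826.263333… kWh
Cost = 1826.263333… × $0.32 = $584.40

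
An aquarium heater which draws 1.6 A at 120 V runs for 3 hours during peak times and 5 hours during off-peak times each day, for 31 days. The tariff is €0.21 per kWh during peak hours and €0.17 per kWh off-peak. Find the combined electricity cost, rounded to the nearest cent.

€8.81

Power = 1.6 A × 120 V = 192 W = 0.192 kW
Peak energy = 0.192 kW × 3 h × 31 = 17.856 kWh
Off-peak energy = 0.192 kW × 5 h × 31 = 29.76 kWh
Cost = 17.856 × €0.21 + 29.76 × €0.17 = €3.74976 + €5.0592 = €8.81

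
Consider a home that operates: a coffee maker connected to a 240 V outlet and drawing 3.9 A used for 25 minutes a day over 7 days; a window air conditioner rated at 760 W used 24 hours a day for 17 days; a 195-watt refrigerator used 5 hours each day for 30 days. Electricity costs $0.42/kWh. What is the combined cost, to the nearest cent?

$143.67

coffee maker: Power = 3.9 A × 240 V = 936 W = 0.936 kW
coffee maker: Runtime = 25 min × 7 = 175 min = 2.916666… h
coffee maker: 0.936 kW × 2.916666… h = 2.73 kWh
window air conditioner: Runtime = 24 h × 17 = 408 h
window air conditioner: 0.76 kW × 408 h = 310.08 kWh
refrigerator: Runtime = 5 h/day × 30 days = 150 h
refrigerator: 0.195 kW × 150 h = 29.25 kWh
Total energy = 342.06 kWh
Cost = 342.06 × $0.42 = $143.67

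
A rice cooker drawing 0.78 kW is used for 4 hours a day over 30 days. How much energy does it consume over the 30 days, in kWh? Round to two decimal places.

Runtime = 4 h/day × 30 days = 120 h
Energy = 0.78 kW × 120 h = 93.6 kWh

93.60 kWh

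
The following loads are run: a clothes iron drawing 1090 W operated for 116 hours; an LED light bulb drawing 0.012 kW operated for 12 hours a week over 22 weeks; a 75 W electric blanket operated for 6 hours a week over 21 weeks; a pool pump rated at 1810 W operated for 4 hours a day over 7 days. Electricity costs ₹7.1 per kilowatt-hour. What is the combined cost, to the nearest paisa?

₹1347.14

clothes iron: 1.09 kW × 116 h = 126.44 kWh
LED light bulb: Runtime = 12 h/week × 22 weeks = 264 h
LED light bulb: 0.012 kW × 264 h = 3.168 kWh
electric blanket: Runtime = 6 h/week × 21 weeks = 126 h
electric blanket: 0.075 kW × 126 h = 9.45 kWh
pool pump: Runtime = 4 h/day × 7 days = 28 h
pool pump: 1.81 kW × 28 h = 50.68 kWh
Total energy = 189.738 kWh
Cost = 189.738 × ₹7.1 = ₹1347.14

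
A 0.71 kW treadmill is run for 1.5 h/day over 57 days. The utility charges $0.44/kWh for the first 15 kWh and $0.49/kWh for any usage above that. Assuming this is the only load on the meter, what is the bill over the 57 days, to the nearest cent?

Runtime = 1.5 h/day × 57 days = 85.5 h
Energy = 0.71 kW × 85.5 h = 60.705 kWh
Tier 1 (0–15 kWh): 15 × $0.44 = $6.6
Above 15 kWh: 45.705 × $0.49 = $22.39545
Bill = $29.00

$29.00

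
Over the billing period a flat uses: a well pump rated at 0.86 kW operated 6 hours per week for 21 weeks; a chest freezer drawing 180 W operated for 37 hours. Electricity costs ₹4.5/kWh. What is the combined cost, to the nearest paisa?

well pump: Runtime = 6 h/week × 21 weeks = 126 h
well pump: 0.86 kW × 126 h = 108.36 kWh
chest freezer: 0.18 kW × 37 h = 6.66 kWh
Total energy = 115.02 kWh
Cost = 115.02 × ₹4.5 = ₹517.59

₹517.59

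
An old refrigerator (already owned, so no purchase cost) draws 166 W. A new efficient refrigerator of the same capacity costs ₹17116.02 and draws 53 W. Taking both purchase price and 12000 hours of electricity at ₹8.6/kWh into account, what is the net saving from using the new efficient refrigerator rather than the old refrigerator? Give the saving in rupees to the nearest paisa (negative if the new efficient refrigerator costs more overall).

-₹5454.42

old refrigerator: ₹0.00 + (166/1000) kW × 12000 h × ₹8.6 = ₹0.00 + ₹17131.2 = ₹17131.2
new efficient refrigerator: ₹17116.02 + (53/1000) kW × 12000 h × ₹8.6 = ₹17116.02 + ₹5469.6 = ₹22585.62
Saving = ₹17131.2 − ₹22585.62 = −₹5454.42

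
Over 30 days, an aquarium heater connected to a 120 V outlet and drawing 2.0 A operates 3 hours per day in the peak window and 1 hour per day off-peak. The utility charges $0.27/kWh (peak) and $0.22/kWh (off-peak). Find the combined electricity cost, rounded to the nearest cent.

$7.42

Power = 2.0 A × 120 V = 240 W = 0.24 kW
Peak energy = 0.24 kW × 3 h × 30 = 21.6 kWh
Off-peak energy = 0.24 kW × 1 h × 30 = 7.2 kWh
Cost = 21.6 × $0.27 + 7.2 × $0.22 = $5.832 + $1.584 = $7.42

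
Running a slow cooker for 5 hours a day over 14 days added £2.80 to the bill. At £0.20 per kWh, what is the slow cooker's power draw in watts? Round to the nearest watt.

200 W

Energy = £2.80 ÷ £0.20/kWh = 14 kWh
Runtime = 5 h/day × 14 days = 70 h
Power = 14 kWh ÷ 70 h = 0.2 kW = 200 W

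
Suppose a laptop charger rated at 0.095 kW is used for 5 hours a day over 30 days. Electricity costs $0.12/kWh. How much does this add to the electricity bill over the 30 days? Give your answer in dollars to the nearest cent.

Runtime = 5 h/day × 30 days = 150 h
Energy = 0.095 kW × 150 h = 14.25 kWh
Cost = 14.25 kWh × $0.12/kWh = $1.71

$1.71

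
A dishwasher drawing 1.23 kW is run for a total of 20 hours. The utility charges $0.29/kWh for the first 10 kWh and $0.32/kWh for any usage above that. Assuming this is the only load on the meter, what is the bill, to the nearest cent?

Energy = 1.23 kW × 20 h = 24.6 kWh
Tier 1 (0–10 kWh): 10 × $0.29 = $2.9
Above 10 kWh: 14.6 × $0.32 = $4.672
Bill = $7.57

$7.57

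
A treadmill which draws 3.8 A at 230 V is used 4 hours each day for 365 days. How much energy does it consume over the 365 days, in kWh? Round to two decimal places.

1276.04 kWh

Power = 3.8 A × 230 V = 874 W = 0.874 kW
Runtime = 4 h/day × 365 days = 1460 h
Energy = 0.874 kW × 1460 h = 1276.04 kWh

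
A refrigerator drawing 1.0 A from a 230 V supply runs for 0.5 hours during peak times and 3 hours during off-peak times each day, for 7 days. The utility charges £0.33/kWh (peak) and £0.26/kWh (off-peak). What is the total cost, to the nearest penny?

£1.52

Power = 1.0 A × 230 V = 230 W = 0.23 kW
Peak energy = 0.23 kW × 0.5 h × 7 = 0.805 kWh
Off-peak energy = 0.23 kW × 3 h × 7 = 4.83 kWh
Cost = 0.805 × £0.33 + 4.83 × £0.26 = £0.26565 + £1.2558 = £1.52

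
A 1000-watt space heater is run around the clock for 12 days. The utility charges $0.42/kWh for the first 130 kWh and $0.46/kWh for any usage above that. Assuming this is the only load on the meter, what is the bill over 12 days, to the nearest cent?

$127.28

Runtime = 24 h × 12 = 288 h
Energy = 1 kW × 288 h = 288 kWh
Tier 1 (0–130 kWh): 130 × $0.42 = $54.6
Above 130 kWh: 158 × $0.46 = $72.68
Bill = $127.28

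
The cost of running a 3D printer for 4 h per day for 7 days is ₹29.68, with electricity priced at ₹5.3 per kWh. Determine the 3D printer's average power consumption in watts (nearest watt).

Energy = ₹29.68 ÷ ₹5.3/kWh = 5.6 kWh
Runtime = 4 h/day × 7 days = 28 h
Power = 5.6 kWh ÷ 28 h = 0.2 kW = 200 W

200 W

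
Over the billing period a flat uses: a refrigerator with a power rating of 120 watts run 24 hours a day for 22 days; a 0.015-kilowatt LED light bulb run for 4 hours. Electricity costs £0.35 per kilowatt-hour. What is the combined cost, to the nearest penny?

refrigerator: Runtime = 24 h × 22 = 528 h
refrigerator: 0.12 kW × 528 h = 63.36 kWh
LED light bulb: 0.015 kW × 4 h = 0.06 kWh
Total energy = 63.42 kWh
Cost = 63.42 × £0.35 = £22.20

£22.20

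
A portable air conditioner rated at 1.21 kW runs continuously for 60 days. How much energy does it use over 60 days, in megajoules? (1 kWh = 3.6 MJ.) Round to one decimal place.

6272.6 MJ

Runtime = 24 h × 60 = 1440 h
Energy = 1.21 kW × 1440 h = 1742.4 kWh
= 1742.4 × 3.6 MJ = 6272.6 MJ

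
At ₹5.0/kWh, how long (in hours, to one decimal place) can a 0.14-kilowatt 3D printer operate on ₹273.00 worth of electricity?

390.0 h

Energy available = ₹273.00 ÷ ₹5.0/kWh = 54.6 kWh
Hours = 54.6 kWh ÷ 0.14 kW = 390.0 h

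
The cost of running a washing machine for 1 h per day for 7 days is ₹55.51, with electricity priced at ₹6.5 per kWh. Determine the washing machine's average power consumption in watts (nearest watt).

Energy = ₹55.51 ÷ ₹6.5/kWh = 8.54 kWh
Runtime = 1 h/day × 7 days = 7 h
Power = 8.54 kWh ÷ 7 h = 1.22 kW = 1220 W

1220 W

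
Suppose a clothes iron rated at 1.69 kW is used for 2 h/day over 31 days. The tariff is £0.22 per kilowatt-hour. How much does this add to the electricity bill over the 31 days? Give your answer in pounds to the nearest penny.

£23.05

Runtime = 2 h/day × 31 days = 62 h
Energy = 1.69 kW × 62 h = 104.78 kWh
Cost = 104.78 kWh × £0.22/kWh = £23.05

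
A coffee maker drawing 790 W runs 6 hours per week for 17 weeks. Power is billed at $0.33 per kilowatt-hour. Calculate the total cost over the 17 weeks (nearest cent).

$26.59

Runtime = 6 h/week × 17 weeks = 102 h
Energy = 0.79 kW × 102 h = 80.58 kWh
Cost = 80.58 kWh × $0.33/kWh = $26.59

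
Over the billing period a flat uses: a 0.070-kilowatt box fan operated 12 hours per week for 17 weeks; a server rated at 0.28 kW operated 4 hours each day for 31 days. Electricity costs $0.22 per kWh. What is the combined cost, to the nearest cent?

$10.78

box fan: Runtime = 12 h/week × 17 weeks = 204 h
box fan: 0.07 kW × 204 h = 14.28 kWh
server: Runtime = 4 h/day × 31 days = 124 h
server: 0.28 kW × 124 h = 34.72 kWh
Total energy = 49 kWh
Cost = 49 × $0.22 = $10.78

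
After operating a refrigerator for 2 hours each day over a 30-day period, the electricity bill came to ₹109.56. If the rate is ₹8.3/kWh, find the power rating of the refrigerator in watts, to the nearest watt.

220 W

Energy = ₹109.56 ÷ ₹8.3/kWh = 13.2 kWh
Runtime = 2 h/day × 30 days = 60 h
Power = 13.2 kWh ÷ 60 h = 0.22 kW = 220 W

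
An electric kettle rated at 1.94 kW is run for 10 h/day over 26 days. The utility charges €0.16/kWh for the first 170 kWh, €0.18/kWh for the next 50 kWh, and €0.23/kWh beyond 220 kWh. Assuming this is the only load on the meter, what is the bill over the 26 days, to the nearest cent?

Runtime = 10 h/day × 26 days = 260 h
Energy = 1.94 kW × 260 h = 504.4 kWh
Tier 1 (0–170 kWh): 170 × €0.16 = €27.2
Tier 2 (170–220 kWh): 50 × €0.18 = €9
Above 220 kWh: 284.4 × €0.23 = €65.412
Bill = €101.61

€101.61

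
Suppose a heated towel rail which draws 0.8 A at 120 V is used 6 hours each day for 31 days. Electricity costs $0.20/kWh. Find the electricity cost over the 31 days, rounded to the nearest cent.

$3.57

Power = 0.8 A × 120 V = 96 W = 0.096 kW
Runtime = 6 h/day × 31 days = 186 h
Energy = 0.096 kW × 186 h = 17.856 kWh
Cost = 17.856 kWh × $0.20/kWh = $3.57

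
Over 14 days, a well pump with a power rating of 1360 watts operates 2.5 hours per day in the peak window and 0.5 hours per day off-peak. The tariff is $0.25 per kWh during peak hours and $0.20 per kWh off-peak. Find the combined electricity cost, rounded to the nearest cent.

$13.80

Peak energy = 1.36 kW × 2.5 h × 14 = 47.6 kWh
Off-peak energy = 1.36 kW × 0.5 h × 14 = 9.52 kWh
Cost = 47.6 × $0.25 + 9.52 × $0.20 = $11.9 + $1.904 = $13.80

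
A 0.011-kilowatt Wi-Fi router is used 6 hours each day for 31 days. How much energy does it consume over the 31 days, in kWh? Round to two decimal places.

Runtime = 6 h/day × 31 days = 186 h
Energy = 0.011 kW × 186 h = 2.046 kWh ≈ 2.05 kWh

2.05 kWh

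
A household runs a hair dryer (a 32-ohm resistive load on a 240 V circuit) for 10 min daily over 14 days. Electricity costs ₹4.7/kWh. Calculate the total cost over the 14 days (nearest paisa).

₹19.74

Power = V²/R = 240²/32 = 1800 W = 1.8 kW
Runtime = 10 min × 14 = 140 min = 2.333333… h
Energy = 1.8 kW × 2.333333… h = 4.2 kWh
Cost = 4.2 kWh × ₹4.7/kWh = ₹19.74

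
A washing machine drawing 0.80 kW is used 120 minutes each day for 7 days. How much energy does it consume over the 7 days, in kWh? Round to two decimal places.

Runtime = 120 min × 7 = 840 min = 14 h
Energy = 0.8 kW × 14 h = 11.2 kWh

11.20 kWh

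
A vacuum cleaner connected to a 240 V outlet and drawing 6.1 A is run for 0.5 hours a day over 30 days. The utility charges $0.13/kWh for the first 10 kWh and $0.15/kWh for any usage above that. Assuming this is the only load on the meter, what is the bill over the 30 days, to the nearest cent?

Power = 6.1 A × 240 V = 1464 W = 1.464 kW
Runtime = 0.5 h/day × 30 days = 15 h
Energy = 1.464 kW × 15 h = 21.96 kWh
Tier 1 (0–10 kWh): 10 × $0.13 = $1.3
Above 10 kWh: 11.96 × $0.15 = $1.794
Bill = $3.09

$3.09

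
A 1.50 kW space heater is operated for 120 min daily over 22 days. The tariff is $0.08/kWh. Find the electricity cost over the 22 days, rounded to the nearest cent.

Runtime = 120 min × 22 = 2640 min = 44 h
Energy = 1.5 kW × 44 h = 66 kWh
Cost = 66 kWh × $0.08/kWh = $5.28

$5.28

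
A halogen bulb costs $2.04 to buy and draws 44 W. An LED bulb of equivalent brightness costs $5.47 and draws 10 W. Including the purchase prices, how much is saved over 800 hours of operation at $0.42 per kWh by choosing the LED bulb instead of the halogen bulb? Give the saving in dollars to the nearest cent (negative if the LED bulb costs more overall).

halogen bulb: $2.04 + (44/1000) kW × 800 h × $0.42 = $2.04 + $14.784 = $16.824
LED bulb: $5.47 + (10/1000) kW × 800 h × $0.42 = $5.47 + $3.36 = $8.83
Saving = $16.824 − $8.83 = $7.994 → $7.99

$7.99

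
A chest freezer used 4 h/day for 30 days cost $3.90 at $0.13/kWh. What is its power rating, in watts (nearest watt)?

Energy = $3.90 ÷ $0.13/kWh = 30 kWh
Runtime = 4 h/day × 30 days = 120 h
Power = 30 kWh ÷ 120 h = 0.25 kW = 250 W

250 W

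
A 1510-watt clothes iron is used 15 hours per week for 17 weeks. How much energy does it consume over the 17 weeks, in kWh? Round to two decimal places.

385.05 kWh

Runtime = 15 h/week × 17 weeks = 255 h
Energy = 1.51 kW × 255 h = 385.05 kWh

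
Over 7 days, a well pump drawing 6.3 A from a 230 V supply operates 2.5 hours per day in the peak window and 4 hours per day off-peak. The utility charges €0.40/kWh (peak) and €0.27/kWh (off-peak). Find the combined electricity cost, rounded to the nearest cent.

€21.10

Power = 6.3 A × 230 V = 1449 W = 1.449 kW
Peak energy = 1.449 kW × 2.5 h × 7 = 25.3575 kWh
Off-peak energy = 1.449 kW × 4 h × 7 = 40.572 kWh
Cost = 25.3575 × €0.40 + 40.572 × €0.27 = €10.143 + €10.95444 = €21.10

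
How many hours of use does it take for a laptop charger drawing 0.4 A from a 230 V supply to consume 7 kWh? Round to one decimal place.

76.1 h

Power = 0.4 A × 230 V = 92 W = 0.092 kW
Hours = 7 kWh ÷ 0.092 kW = 76.1 h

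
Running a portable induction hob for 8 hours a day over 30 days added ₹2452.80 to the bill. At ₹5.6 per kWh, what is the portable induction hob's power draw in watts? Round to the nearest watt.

1825 W

Energy = ₹2452.80 ÷ ₹5.6/kWh = 438 kWh
Runtime = 8 h/day × 30 days = 240 h
Power = 438 kWh ÷ 240 h = 1.825 kW = 1825 W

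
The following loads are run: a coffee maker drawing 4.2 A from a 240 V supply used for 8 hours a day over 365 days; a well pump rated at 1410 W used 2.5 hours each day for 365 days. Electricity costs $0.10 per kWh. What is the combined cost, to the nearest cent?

$423.00

coffee maker: Power = 4.2 A × 240 V = 1008 W = 1.008 kW
coffee maker: Runtime = 8 h/day × 365 days = 2920 h
coffee maker: 1.008 kW × 2920 h = 2943.36 kWh
well pump: Runtime = 2.5 h/day × 365 days = 912.5 h
well pump: 1.41 kW × 912.5 h = 1286.625 kWh
Total energy = 4229.985 kWh
Cost = 4229.985 × $0.10 = $423.00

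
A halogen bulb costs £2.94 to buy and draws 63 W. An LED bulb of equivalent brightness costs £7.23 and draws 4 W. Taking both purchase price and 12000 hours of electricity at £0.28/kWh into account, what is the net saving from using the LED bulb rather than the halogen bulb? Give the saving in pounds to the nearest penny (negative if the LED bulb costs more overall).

£193.95

halogen bulb: £2.94 + (63/1000) kW × 12000 h × £0.28 = £2.94 + £211.68 = £214.62
LED bulb: £7.23 + (4/1000) kW × 12000 h × £0.28 = £7.23 + £13.44 = £20.67
Saving = £214.62 − £20.67 = £193.95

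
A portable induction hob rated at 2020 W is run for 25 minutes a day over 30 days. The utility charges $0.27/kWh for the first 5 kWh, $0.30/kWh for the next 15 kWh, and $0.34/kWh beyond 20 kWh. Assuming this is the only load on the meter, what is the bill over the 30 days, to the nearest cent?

$7.64

Runtime = 25 min × 30 = 750 min = 12.5 h
Energy = 2.02 kW × 12.5 h = 25.25 kWh
Tier 1 (0–5 kWh): 5 × $0.27 = $1.35
Tier 2 (5–20 kWh): 15 × $0.30 = $4.5
Above 20 kWh: 5.25 × $0.34 = $1.785
Bill = $7.64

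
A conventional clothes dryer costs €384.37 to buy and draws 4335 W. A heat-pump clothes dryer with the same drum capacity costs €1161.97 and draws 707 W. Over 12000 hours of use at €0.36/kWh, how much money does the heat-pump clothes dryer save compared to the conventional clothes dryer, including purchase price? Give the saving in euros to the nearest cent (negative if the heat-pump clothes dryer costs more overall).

€14895.36

conventional clothes dryer: €384.37 + (4335/1000) kW × 12000 h × €0.36 = €384.37 + €18727.2 = €19111.57
heat-pump clothes dryer: €1161.97 + (707/1000) kW × 12000 h × €0.36 = €1161.97 + €3054.24 = €4216.21
Saving = €19111.57 − €4216.21 = €14895.36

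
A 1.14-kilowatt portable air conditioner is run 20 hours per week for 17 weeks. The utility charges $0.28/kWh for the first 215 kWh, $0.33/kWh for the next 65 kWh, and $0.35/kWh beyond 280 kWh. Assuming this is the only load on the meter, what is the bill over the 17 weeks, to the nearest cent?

Runtime = 20 h/week × 17 weeks = 340 h
Energy = 1.14 kW × 340 h = 387.6 kWh
Tier 1 (0–215 kWh): 215 × $0.28 = $60.2
Tier 2 (215–280 kWh): 65 × $0.33 = $21.45
Above 280 kWh: 107.6 × $0.35 = $37.66
Bill = $119.31

$119.31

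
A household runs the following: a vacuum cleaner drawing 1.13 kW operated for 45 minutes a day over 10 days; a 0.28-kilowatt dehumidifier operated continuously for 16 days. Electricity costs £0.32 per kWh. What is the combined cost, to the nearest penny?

vacuum cleaner: Runtime = 45 min × 10 = 450 min = 7.5 h
vacuum cleaner: 1.13 kW × 7.5 h = 8.475 kWh
dehumidifier: Runtime = 24 h × 16 = 384 h
dehumidifier: 0.28 kW × 384 h = 107.52 kWh
Total energy = 115.995 kWh
Cost = 115.995 × £0.32 = £37.12

£37.12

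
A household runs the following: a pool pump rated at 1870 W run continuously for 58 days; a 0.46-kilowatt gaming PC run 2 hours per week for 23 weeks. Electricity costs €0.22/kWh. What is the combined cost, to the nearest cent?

€577.32

pool pump: Runtime = 24 h × 58 = 1392 h
pool pump: 1.87 kW × 1392 h = 2603.04 kWh
gaming PC: Runtime = 2 h/week × 23 weeks = 46 h
gaming PC: 0.46 kW × 46 h = 21.16 kWh
Total energy = 2624.2 kWh
Cost = 2624.2 × €0.22 = €577.32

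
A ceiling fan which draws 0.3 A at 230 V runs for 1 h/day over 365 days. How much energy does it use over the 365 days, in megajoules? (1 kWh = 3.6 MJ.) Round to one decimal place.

90.7 MJ

Power = 0.3 A × 230 V = 69 W = 0.069 kW
Runtime = 1 h/day × 365 days = 365 h
Energy = 0.069 kW × 365 h = 25.185 kWh
= 25.185 × 3.6 MJ = 90.7 MJ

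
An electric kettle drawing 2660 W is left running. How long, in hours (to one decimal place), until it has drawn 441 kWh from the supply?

165.8 h

Hours = 441 kWh ÷ 2.66 kW = 165.8 h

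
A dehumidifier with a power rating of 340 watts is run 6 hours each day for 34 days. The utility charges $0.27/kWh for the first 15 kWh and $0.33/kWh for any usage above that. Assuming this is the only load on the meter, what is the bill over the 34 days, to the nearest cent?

Runtime = 6 h/day × 34 days = 204 h
Energy = 0.34 kW × 204 h = 69.36 kWh
Tier 1 (0–15 kWh): 15 × $0.27 = $4.05
Above 15 kWh: 54.36 × $0.33 = $17.9388
Bill = $21.99

$21.99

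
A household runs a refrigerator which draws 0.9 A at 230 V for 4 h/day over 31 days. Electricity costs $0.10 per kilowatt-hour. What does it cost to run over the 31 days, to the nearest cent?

$2.57

Power = 0.9 A × 230 V = 207 W = 0.207 kW
Runtime = 4 h/day × 31 days = 124 h
Energy = 0.207 kW × 124 h = 25.668 kWh
Cost = 25.668 kWh × $0.10/kWh = $2.57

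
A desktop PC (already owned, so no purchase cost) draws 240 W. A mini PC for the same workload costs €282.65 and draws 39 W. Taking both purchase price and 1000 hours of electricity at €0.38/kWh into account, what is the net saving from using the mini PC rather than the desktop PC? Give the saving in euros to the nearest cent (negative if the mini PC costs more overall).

-€206.27

desktop PC: €0.00 + (240/1000) kW × 1000 h × €0.38 = €0.00 + €91.2 = €91.2
mini PC: €282.65 + (39/1000) kW × 1000 h × €0.38 = €282.65 + €14.82 = €297.47
Saving = €91.2 − €297.47 = −€206.27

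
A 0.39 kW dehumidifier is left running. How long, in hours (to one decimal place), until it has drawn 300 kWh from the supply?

Hours = 300 kWh ÷ 0.39 kW = 769.2 h

769.2 h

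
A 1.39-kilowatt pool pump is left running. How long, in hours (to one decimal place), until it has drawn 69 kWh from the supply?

49.6 h

Hours = 69 kWh ÷ 1.39 kW = 49.6 h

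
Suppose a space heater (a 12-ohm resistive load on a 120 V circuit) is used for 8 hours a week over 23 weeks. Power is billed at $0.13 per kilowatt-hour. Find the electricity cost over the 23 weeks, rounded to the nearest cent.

Power = V²/R = 120²/12 = 1200 W = 1.2 kW
Runtime = 8 h/week × 23 weeks = 184 h
Energy = 1.2 kW × 184 h = 220.8 kWh
Cost = 220.8 kWh × $0.13/kWh = $28.70

$28.70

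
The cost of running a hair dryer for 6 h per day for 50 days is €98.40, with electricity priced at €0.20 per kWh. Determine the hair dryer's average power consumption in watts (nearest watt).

Energy = €98.40 ÷ €0.20/kWh = 492 kWh
Runtime = 6 h/day × 50 days = 300 h
Power = 492 kWh ÷ 300 h = 1.64 kW = 1640 W

1640 W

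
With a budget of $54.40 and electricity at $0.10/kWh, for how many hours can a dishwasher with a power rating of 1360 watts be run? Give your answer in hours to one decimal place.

400.0 h

Energy available = $54.40 ÷ $0.10/kWh = 544 kWh
Hours = 544 kWh ÷ 1.36 kW = 400.0 h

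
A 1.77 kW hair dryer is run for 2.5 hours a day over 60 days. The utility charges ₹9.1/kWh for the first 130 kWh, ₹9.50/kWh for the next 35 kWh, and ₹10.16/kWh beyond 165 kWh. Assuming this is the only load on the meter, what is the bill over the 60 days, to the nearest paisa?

Runtime = 2.5 h/day × 60 days = 150 h
Energy = 1.77 kW × 150 h = 265.5 kWh
Tier 1 (0–130 kWh): 130 × ₹9.1 = ₹1183
Tier 2 (130–165 kWh): 35 × ₹9.50 = ₹332.5
Above 165 kWh: 100.5 × ₹10.16 = ₹1021.08
Bill = ₹2536.58

₹2536.58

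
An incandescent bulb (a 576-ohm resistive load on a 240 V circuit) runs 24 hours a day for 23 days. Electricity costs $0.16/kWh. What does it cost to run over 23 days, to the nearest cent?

Power = V²/R = 240²/576 = 100 W = 0.1 kW
Runtime = 24 h × 23 = 552 h
Energy = 0.1 kW × 552 h = 55.2 kWh
Cost = 55.2 kWh × $0.16/kWh = $8.83

$8.83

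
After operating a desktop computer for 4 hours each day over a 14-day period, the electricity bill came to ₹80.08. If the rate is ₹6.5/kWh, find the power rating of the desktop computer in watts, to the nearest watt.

Energy = ₹80.08 ÷ ₹6.5/kWh = 12.32 kWh
Runtime = 4 h/day × 14 days = 56 h
Power = 12.32 kWh ÷ 56 h = 0.22 kW = 220 W

220 W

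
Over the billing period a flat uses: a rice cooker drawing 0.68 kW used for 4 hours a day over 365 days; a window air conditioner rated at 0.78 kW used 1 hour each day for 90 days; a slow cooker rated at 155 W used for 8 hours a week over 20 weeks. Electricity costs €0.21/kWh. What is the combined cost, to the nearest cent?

rice cooker: Runtime = 4 h/day × 365 days = 1460 h
rice cooker: 0.68 kW × 1460 h = 992.8 kWh
window air conditioner: Runtime = 1 h/day × 90 days = 90 h
window air conditioner: 0.78 kW × 90 h = 70.2 kWh
slow cooker: Runtime = 8 h/week × 20 weeks = 160 h
slow cooker: 0.155 kW × 160 h = 24.8 kWh
Total energy = 1087.8 kWh
Cost = 1087.8 × €0.21 = €228.44

€228.44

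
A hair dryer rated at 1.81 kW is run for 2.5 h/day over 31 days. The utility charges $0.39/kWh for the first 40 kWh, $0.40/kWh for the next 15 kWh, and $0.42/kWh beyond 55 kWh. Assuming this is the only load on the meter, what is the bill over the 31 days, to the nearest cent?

Runtime = 2.5 h/day × 31 days = 77.5 h
Energy = 1.81 kW × 77.5 h = 140.275 kWh
Tier 1 (0–40 kWh): 40 × $0.39 = $15.6
Tier 2 (40–55 kWh): 15 × $0.40 = $6
Above 55 kWh: 85.275 × $0.42 = $35.8155
Bill = $57.42

$57.42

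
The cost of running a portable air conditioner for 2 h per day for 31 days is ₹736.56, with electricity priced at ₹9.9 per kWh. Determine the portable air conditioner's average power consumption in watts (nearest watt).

Energy = ₹736.56 ÷ ₹9.9/kWh = 74.4 kWh
Runtime = 2 h/day × 31 days = 62 h
Power = 74.4 kWh ÷ 62 h = 1.2 kW = 1200 W

1200 W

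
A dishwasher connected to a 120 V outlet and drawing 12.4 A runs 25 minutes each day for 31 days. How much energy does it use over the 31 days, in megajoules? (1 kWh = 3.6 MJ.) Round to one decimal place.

Power = 12.4 A × 120 V = 1488 W = 1.488 kW
Runtime = 25 min × 31 = 775 min = 12.916666… h
Energy = 1.488 kW × 12.916666… h = 19.22 kWh
= 19.22 × 3.6 MJ = 69.2 MJ

69.2 MJ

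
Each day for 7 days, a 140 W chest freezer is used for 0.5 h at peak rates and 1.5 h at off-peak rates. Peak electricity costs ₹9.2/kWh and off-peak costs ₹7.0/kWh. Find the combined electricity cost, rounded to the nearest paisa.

Peak energy = 0.14 kW × 0.5 h × 7 = 0.49 kWh
Off-peak energy = 0.14 kW × 1.5 h × 7 = 1.47 kWh
Cost = 0.49 × ₹9.2 + 1.47 × ₹7.0 = ₹4.508 + ₹10.29 = ₹14.80

₹14.80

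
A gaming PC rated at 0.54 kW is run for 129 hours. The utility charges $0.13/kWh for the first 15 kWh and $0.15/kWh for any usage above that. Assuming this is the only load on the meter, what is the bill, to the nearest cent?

Energy = 0.54 kW × 129 h = 69.66 kWh
Tier 1 (0–15 kWh): 15 × $0.13 = $1.95
Above 15 kWh: 54.66 × $0.15 = $8.199
Bill = $10.15

$10.15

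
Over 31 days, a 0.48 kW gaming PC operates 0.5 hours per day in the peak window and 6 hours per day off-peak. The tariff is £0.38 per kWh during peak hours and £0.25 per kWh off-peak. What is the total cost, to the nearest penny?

Peak energy = 0.48 kW × 0.5 h × 31 = 7.44 kWh
Off-peak energy = 0.48 kW × 6 h × 31 = 89.28 kWh
Cost = 7.44 × £0.38 + 89.28 × £0.25 = £2.8272 + £22.32 = £25.15

£25.15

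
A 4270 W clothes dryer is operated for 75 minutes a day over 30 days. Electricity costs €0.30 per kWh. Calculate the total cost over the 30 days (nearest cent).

Runtime = 75 min × 30 = 2250 min = 37.5 h
Energy = 4.27 kW × 37.5 h = 160.125 kWh
Cost = 160.125 kWh × €0.30/kWh = €48.04

€48.04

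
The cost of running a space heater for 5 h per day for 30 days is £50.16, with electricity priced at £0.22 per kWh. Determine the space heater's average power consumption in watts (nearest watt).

Energy = £50.16 ÷ £0.22/kWh = 228 kWh
Runtime = 5 h/day × 30 days = 150 h
Power = 228 kWh ÷ 150 h = 1.52 kW = 1520 W

1520 W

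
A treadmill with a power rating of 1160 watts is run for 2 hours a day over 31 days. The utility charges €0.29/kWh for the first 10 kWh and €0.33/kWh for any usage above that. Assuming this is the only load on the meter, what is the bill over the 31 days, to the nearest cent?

Runtime = 2 h/day × 31 days = 62 h
Energy = 1.16 kW × 62 h = 71.92 kWh
Tier 1 (0–10 kWh): 10 × €0.29 = €2.9
Above 10 kWh: 61.92 × €0.33 = €20.4336
Bill = €23.33

€23.33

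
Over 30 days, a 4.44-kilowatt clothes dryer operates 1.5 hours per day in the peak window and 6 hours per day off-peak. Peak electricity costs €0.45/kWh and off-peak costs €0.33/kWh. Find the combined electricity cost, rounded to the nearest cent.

Peak energy = 4.44 kW × 1.5 h × 30 = 199.8 kWh
Off-peak energy = 4.44 kW × 6 h × 30 = 799.2 kWh
Cost = 199.8 × €0.45 + 799.2 × €0.33 = €89.91 + €263.736 = €353.65

€353.65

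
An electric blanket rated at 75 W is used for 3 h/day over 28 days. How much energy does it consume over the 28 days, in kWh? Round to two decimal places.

6.30 kWh

Runtime = 3 h/day × 28 days = 84 h
Energy = 0.075 kW × 84 h = 6.3 kWh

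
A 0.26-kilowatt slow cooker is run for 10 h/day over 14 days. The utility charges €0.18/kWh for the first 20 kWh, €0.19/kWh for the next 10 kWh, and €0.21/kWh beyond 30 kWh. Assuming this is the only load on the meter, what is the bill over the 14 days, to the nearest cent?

Runtime = 10 h/day × 14 days = 140 h
Energy = 0.26 kW × 140 h = 36.4 kWh
Tier 1 (0–20 kWh): 20 × €0.18 = €3.6
Tier 2 (20–30 kWh): 10 × €0.19 = €1.9
Above 30 kWh: 6.4 × €0.21 = €1.344
Bill = €6.84

€6.84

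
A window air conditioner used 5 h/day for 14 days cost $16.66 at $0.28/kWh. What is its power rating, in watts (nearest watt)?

Energy = $16.66 ÷ $0.28/kWh = 59.5 kWh
Runtime = 5 h/day × 14 days = 70 h
Power = 59.5 kWh ÷ 70 h = 0.85 kW = 850 W

850 W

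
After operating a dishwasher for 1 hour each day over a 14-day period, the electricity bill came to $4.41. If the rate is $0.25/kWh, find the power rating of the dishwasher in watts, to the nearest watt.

Energy = $4.41 ÷ $0.25/kWh = 17.64 kWh
Runtime = 1 h/day × 14 days = 14 h
Power = 17.64 kWh ÷ 14 h = 1.26 kW = 1260 W

1260 W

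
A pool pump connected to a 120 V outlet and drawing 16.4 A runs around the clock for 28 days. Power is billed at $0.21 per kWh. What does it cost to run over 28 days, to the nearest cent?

Power = 16.4 A × 120 V = 1968 W = 1.968 kW
Runtime = 24 h × 28 = 672 h
Energy = 1.968 kW × 672 h = 1322.496 kWh
Cost = 1322.496 kWh × $0.21/kWh = $277.72

$277.72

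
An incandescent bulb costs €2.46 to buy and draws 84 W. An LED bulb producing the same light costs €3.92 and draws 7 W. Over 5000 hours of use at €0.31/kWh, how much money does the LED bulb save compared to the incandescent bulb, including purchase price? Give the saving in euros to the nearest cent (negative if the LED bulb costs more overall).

incandescent bulb: €2.46 + (84/1000) kW × 5000 h × €0.31 = €2.46 + €130.2 = €132.66
LED bulb: €3.92 + (7/1000) kW × 5000 h × €0.31 = €3.92 + €10.85 = €14.77
Saving = €132.66 − €14.77 = €117.89

€117.89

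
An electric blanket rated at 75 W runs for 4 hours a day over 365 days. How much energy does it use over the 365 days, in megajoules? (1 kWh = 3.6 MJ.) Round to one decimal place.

394.2 MJ

Runtime = 4 h/day × 365 days = 1460 h
Energy = 0.075 kW × 1460 h = 109.5 kWh
= 109.5 × 3.6 MJ = 394.2 MJ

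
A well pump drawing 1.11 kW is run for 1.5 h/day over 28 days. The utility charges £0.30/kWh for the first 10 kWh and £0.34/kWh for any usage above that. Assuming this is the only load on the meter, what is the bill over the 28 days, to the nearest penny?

£15.45

Runtime = 1.5 h/day × 28 days = 42 h
Energy = 1.11 kW × 42 h = 46.62 kWh
Tier 1 (0–10 kWh): 10 × £0.30 = £3
Above 10 kWh: 36.62 × £0.34 = £12.4508
Bill = £15.45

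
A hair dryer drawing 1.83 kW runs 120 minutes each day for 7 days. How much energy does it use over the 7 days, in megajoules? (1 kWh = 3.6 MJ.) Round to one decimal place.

Runtime = 120 min × 7 = 840 min = 14 h
Energy = 1.83 kW × 14 h = 25.62 kWh
= 25.62 × 3.6 MJ = 92.2 MJ

92.2 MJ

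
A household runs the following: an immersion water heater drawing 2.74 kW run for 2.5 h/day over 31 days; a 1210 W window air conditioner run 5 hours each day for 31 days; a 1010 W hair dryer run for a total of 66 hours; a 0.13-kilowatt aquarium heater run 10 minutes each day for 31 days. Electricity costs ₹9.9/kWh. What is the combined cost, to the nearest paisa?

immersion water heater: Runtime = 2.5 h/day × 31 days = 77.5 h
immersion water heater: 2.74 kW × 77.5 h = 212.35 kWh
window air conditioner: Runtime = 5 h/day × 31 days = 155 h
window air conditioner: 1.21 kW × 155 h = 187.55 kWh
hair dryer: 1.01 kW × 66 h = 66.66 kWh
aquarium heater: Runtime = 10 min × 31 = 310 min = 5.166666… h
aquarium heater: 0.13 kW × 5.166666… h = 0.671666… kWh
Total energy = 467.231666… kWh
Cost = 467.231666… × ₹9.9 = ₹4625.59

₹4625.59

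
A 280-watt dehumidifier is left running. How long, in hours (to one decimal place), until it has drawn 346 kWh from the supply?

1235.7 h

Hours = 346 kWh ÷ 0.28 kW = 1235.7 h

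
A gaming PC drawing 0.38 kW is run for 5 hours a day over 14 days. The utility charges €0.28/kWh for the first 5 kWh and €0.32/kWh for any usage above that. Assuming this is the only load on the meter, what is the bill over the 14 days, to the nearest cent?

€8.31

Runtime = 5 h/day × 14 days = 70 h
Energy = 0.38 kW × 70 h = 26.6 kWh
Tier 1 (0–5 kWh): 5 × €0.28 = €1.4
Above 5 kWh: 21.6 × €0.32 = €6.912
Bill = €8.31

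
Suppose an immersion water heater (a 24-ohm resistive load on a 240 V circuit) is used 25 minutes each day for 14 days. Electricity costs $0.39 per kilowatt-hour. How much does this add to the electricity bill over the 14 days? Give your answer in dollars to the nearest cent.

Power = V²/R = 240²/24 = 2400 W = 2.4 kW
Runtime = 25 min × 14 = 350 min = 5.833333… h
Energy = 2.4 kW × 5.833333… h = 14 kWh
Cost = 14 kWh × $0.39/kWh = $5.46

$5.46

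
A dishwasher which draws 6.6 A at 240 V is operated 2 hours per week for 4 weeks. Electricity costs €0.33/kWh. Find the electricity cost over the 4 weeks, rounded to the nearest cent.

Power = 6.6 A × 240 V = 1584 W = 1.584 kW
Runtime = 2 h/week × 4 weeks = 8 h
Energy = 1.584 kW × 8 h = 12.672 kWh
Cost = 12.672 kWh × €0.33/kWh = €4.18

€4.18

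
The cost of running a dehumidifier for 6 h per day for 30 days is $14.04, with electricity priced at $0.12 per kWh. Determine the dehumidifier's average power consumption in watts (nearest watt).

Energy = $14.04 ÷ $0.12/kWh = 117 kWh
Runtime = 6 h/day × 30 days = 180 h
Power = 117 kWh ÷ 180 h = 0.65 kW = 650 W

650 W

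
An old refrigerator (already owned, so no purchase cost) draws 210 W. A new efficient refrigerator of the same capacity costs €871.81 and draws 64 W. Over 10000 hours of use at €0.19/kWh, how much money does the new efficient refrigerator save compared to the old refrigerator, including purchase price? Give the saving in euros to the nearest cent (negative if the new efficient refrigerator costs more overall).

-€594.41

old refrigerator: €0.00 + (210/1000) kW × 10000 h × €0.19 = €0.00 + €399 = €399
new efficient refrigerator: €871.81 + (64/1000) kW × 10000 h × €0.19 = €871.81 + €121.6 = €993.41
Saving = €399 − €993.41 = −€594.41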